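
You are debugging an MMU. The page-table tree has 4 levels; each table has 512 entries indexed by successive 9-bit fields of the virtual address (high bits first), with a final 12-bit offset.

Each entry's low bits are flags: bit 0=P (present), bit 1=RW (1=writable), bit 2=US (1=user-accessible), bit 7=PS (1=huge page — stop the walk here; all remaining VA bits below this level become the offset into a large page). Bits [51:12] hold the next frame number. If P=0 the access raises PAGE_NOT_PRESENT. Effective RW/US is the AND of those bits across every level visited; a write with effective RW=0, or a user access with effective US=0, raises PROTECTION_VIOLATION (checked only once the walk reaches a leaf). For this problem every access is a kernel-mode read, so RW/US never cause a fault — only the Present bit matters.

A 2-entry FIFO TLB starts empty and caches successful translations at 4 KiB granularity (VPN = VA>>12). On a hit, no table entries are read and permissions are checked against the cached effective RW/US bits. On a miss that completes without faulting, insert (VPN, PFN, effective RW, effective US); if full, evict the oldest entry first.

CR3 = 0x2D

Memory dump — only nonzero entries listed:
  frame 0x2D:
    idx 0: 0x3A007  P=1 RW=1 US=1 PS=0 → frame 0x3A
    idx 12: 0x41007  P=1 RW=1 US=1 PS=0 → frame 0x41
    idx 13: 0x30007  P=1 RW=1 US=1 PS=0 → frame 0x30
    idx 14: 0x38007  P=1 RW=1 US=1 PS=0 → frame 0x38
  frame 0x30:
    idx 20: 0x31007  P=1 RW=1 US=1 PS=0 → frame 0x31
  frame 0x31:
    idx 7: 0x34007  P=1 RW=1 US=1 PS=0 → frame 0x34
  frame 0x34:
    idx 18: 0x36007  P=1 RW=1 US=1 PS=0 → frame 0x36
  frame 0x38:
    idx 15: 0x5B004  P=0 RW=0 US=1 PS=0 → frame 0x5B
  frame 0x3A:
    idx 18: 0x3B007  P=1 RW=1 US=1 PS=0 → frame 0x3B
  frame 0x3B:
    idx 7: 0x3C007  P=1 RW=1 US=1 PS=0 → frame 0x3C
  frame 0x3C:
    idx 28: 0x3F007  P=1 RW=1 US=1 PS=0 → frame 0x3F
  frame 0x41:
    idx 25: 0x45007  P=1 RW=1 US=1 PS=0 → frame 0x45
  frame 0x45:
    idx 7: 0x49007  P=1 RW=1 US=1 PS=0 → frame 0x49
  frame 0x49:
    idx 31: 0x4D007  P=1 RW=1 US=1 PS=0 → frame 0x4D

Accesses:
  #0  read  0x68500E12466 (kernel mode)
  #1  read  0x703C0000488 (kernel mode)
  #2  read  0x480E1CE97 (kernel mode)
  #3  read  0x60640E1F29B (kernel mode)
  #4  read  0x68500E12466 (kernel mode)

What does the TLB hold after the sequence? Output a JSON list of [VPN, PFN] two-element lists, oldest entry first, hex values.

Walk each access:
#0 VA=0x68500E12466 (r,kernel):
  L0: frame=0x2D idx=13 entry=0x30007 [P=1 RW=1 US=1 PS=0]
  L1: frame=0x30 idx=20 entry=0x31007 [P=1 RW=1 US=1 PS=0]
  L2: frame=0x31 idx=7 entry=0x34007 [P=1 RW=1 US=1 PS=0]
  L3: frame=0x34 idx=18 entry=0x36007 [P=1 RW=1 US=1 PS=0]
  → PA=0x36466  (4 entries read)
#1 VA=0x703C0000488 (r,kernel):
  L0: frame=0x2D idx=14 entry=0x38007 [P=1 RW=1 US=1 PS=0]
  L1: frame=0x38 idx=15 entry=0x5B004 [P=0 RW=0 US=1 PS=0]
  → PAGE_NOT_PRESENT  (2 entries read)
#2 VA=0x480E1CE97 (r,kernel):
  L0: frame=0x2D idx=0 entry=0x3A007 [P=1 RW=1 US=1 PS=0]
  L1: frame=0x3A idx=18 entry=0x3B007 [P=1 RW=1 US=1 PS=0]
  L2: frame=0x3B idx=7 entry=0x3C007 [P=1 RW=1 US=1 PS=0]
  L3: frame=0x3C idx=28 entry=0x3F007 [P=1 RW=1 US=1 PS=0]
  → PA=0x3FE97  (4 entries read)
#3 VA=0x60640E1F29B (r,kernel):
  L0: frame=0x2D idx=12 entry=0x41007 [P=1 RW=1 US=1 PS=0]
  L1: frame=0x41 idx=25 entry=0x45007 [P=1 RW=1 US=1 PS=0]
  L2: frame=0x45 idx=7 entry=0x49007 [P=1 RW=1 US=1 PS=0]
  L3: frame=0x49 idx=31 entry=0x4D007 [P=1 RW=1 US=1 PS=0]
  → PA=0x4D29B  (4 entries read)
#4 VA=0x68500E12466 (r,kernel):
  L0: frame=0x2D idx=13 entry=0x30007 [P=1 RW=1 US=1 PS=0]
  L1: frame=0x30 idx=20 entry=0x31007 [P=1 RW=1 US=1 PS=0]
  L2: frame=0x31 idx=7 entry=0x34007 [P=1 RW=1 US=1 PS=0]
  L3: frame=0x34 idx=18 entry=0x36007 [P=1 RW=1 US=1 PS=0]
  → PA=0x36466  (4 entries read)

TLB: [["0x60640E1F", "0x4D"], ["0x68500E12", "0x36"]]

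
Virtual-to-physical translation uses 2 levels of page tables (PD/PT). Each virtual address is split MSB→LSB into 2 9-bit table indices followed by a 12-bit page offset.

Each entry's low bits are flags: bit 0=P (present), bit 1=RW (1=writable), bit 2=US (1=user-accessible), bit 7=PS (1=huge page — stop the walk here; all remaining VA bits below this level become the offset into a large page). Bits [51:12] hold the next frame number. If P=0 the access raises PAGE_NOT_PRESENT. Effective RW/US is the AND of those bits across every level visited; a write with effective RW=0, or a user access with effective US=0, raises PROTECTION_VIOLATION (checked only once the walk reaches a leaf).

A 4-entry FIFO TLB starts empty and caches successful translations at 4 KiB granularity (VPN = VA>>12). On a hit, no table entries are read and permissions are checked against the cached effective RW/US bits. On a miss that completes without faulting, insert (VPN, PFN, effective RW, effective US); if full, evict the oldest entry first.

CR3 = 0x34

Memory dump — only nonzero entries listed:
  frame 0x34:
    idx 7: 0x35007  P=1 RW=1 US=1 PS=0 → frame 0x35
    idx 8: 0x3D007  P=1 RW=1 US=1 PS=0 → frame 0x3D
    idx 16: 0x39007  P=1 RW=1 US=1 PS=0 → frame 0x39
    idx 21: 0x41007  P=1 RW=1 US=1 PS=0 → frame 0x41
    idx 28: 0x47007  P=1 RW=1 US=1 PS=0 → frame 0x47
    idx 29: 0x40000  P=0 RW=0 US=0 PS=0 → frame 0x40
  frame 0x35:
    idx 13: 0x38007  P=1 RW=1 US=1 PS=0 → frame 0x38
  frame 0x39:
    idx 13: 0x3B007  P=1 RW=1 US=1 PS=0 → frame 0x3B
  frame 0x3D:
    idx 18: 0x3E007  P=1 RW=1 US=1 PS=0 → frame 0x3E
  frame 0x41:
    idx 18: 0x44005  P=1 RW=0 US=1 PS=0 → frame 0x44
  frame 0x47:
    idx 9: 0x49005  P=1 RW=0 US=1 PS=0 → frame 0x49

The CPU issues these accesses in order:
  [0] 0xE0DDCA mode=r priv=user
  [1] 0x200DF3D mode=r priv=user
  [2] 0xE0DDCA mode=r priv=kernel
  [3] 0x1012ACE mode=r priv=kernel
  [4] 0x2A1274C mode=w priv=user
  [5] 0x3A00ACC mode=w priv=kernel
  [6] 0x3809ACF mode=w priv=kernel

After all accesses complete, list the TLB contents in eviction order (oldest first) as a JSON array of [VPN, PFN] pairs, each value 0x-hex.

Walk each access:
#0 VA=0xE0DDCA (r,user):
  lvl0: tbl 0x34, slot 7 ⇒ 0x35007 (P1/RW1/US1/PS0)
  lvl1: tbl 0x35, slot 13 ⇒ 0x38007 (P1/RW1/US1/PS0)
  → PA=0x38DCA  (2 entries read)
#1 VA=0x200DF3D (r,user):
  lvl0: tbl 0x34, slot 16 ⇒ 0x39007 (P1/RW1/US1/PS0)
  lvl1: tbl 0x39, slot 13 ⇒ 0x3B007 (P1/RW1/US1/PS0)
  → PA=0x3BF3D  (2 entries read)
#2 VA=0xE0DDCA (r,kernel):
  TLB hit vpn=0xE0D → PA=0x38DCA
#3 VA=0x1012ACE (r,kernel):
  lvl0: tbl 0x34, slot 8 ⇒ 0x3D007 (P1/RW1/US1/PS0)
  lvl1: tbl 0x3D, slot 18 ⇒ 0x3E007 (P1/RW1/US1/PS0)
  → PA=0x3EACE  (2 entries read)
#4 VA=0x2A1274C (w,user):
  lvl0: tbl 0x34, slot 21 ⇒ 0x41007 (P1/RW1/US1/PS0)
  lvl1: tbl 0x41, slot 18 ⇒ 0x44005 (P1/RW0/US1/PS0)
  → PROTECTION_VIOLATION  (2 entries read)
#5 VA=0x3A00ACC (w,kernel):
  lvl0: tbl 0x34, slot 29 ⇒ 0x40000 (P0/RW0/US0/PS0)
  → PAGE_NOT_PRESENT  (1 entries read)
#6 VA=0x3809ACF (w,kernel):
  lvl0: tbl 0x34, slot 28 ⇒ 0x47007 (P1/RW1/US1/PS0)
  lvl1: tbl 0x47, slot 9 ⇒ 0x49005 (P1/RW0/US1/PS0)
  → PROTECTION_VIOLATION  (2 entries read)

TLB: [["0xE0D", "0x38"], ["0x200D", "0x3B"], ["0x1012", "0x3E"]]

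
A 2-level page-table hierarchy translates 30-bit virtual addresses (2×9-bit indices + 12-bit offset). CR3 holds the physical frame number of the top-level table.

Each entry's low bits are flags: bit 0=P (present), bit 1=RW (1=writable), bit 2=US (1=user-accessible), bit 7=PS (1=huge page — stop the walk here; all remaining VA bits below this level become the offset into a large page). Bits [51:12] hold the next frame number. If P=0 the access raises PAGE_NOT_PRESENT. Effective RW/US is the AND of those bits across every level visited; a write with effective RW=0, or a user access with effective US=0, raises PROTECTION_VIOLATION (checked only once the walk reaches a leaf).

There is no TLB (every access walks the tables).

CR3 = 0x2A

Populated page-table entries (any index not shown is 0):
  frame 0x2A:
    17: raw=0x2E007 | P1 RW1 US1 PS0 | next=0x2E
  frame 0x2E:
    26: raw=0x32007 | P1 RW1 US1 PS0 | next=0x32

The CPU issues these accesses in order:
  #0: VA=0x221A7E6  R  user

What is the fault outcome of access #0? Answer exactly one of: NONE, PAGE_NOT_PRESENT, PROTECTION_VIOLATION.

Trace:
#0 VA=0x221A7E6 (r,user):
  lvl0: tbl 0x2A, slot 17 ⇒ 0x2E007 (P1/RW1/US1/PS0)
  lvl1: tbl 0x2E, slot 26 ⇒ 0x32007 (P1/RW1/US1/PS0)
  ✓ 0x327E6  — 2 lookups

Access #0 fault: NONE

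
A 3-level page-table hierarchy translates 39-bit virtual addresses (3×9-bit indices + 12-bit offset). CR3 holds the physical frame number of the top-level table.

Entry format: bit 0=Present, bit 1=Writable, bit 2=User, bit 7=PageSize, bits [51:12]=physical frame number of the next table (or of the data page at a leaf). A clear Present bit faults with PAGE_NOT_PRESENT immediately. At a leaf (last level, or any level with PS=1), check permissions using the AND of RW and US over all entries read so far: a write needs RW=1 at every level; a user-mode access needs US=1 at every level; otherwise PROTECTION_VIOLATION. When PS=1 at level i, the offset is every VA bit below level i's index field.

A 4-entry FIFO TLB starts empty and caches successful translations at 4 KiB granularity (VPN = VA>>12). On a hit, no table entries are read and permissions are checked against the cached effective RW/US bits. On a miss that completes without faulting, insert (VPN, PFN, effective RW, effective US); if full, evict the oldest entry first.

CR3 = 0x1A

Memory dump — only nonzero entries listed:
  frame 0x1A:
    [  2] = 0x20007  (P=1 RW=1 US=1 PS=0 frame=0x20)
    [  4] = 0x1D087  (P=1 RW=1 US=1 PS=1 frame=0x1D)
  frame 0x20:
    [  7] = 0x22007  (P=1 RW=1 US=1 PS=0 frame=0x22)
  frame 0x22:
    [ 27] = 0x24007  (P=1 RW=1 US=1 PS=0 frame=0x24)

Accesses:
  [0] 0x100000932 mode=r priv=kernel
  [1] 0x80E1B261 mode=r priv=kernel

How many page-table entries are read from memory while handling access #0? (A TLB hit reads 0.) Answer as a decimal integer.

Per-access translation:
#0 VA=0x100000932 (r,kernel):
  L0 @0x1A[4] → 0x1D087  P=1,RW=1,US=1,PS=1
  ⇒ phys 0x1D932 (huge @L0)  [1 reads]
#1 VA=0x80E1B261 (r,kernel):
  L0 @0x1A[2] → 0x20007  P=1,RW=1,US=1,PS=0
  L1 @0x20[7] → 0x22007  P=1,RW=1,US=1,PS=0
  L2 @0x22[27] → 0x24007  P=1,RW=1,US=1,PS=0
  ⇒ phys 0x24261  [3 reads]

Entries read for #0: 1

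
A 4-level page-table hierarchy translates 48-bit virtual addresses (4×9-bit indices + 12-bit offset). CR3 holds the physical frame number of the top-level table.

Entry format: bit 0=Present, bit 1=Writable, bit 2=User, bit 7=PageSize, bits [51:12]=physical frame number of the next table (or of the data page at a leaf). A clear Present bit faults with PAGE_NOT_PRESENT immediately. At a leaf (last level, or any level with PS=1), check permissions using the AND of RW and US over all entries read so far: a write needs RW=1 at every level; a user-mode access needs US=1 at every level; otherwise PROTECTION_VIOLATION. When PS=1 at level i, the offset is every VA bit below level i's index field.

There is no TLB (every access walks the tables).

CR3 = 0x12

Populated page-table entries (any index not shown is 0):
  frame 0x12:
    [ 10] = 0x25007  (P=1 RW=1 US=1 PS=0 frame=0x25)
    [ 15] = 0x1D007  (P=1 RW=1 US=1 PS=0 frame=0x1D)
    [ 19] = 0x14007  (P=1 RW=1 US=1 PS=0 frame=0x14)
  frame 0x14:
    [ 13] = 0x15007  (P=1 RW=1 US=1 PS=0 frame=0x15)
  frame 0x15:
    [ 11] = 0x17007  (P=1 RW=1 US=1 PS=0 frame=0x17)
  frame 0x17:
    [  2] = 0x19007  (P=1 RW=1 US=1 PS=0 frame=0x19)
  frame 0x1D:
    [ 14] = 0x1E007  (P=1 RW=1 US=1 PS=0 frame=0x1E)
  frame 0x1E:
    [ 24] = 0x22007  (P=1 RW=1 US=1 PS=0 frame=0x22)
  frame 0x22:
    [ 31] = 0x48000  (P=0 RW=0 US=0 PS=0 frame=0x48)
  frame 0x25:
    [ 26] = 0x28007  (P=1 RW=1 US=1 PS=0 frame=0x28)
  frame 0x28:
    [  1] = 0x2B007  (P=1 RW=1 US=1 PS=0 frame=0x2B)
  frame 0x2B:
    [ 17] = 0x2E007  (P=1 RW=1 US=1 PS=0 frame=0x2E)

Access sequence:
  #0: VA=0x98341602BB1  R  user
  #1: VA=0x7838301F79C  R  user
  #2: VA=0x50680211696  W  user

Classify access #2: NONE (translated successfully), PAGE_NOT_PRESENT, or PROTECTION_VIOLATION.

Walk each access:
#0 VA=0x98341602BB1 (r,user):
  [0] read 0x12 idx=19: raw=0x14007 flags P=1 W=1 U=1 S=0
  [1] read 0x14 idx=13: raw=0x15007 flags P=1 W=1 U=1 S=0
  [2] read 0x15 idx=11: raw=0x17007 flags P=1 W=1 U=1 S=0
  [3] read 0x17 idx=2: raw=0x19007 flags P=1 W=1 U=1 S=0
  ✓ 0x19BB1  — 4 lookups
#1 VA=0x7838301F79C (r,user):
  [0] read 0x12 idx=15: raw=0x1D007 flags P=1 W=1 U=1 S=0
  [1] read 0x1D idx=14: raw=0x1E007 flags P=1 W=1 U=1 S=0
  [2] read 0x1E idx=24: raw=0x22007 flags P=1 W=1 U=1 S=0
  [3] read 0x22 idx=31: raw=0x48000 flags P=0 W=0 U=0 S=0
  → PAGE_NOT_PRESENT  (4 entries read)
#2 VA=0x50680211696 (w,user):
  [0] read 0x12 idx=10: raw=0x25007 flags P=1 W=1 U=1 S=0
  [1] read 0x25 idx=26: raw=0x28007 flags P=1 W=1 U=1 S=0
  [2] read 0x28 idx=1: raw=0x2B007 flags P=1 W=1 U=1 S=0
  [3] read 0x2B idx=17: raw=0x2E007 flags P=1 W=1 U=1 S=0
  ✓ 0x2E696  — 4 lookups

Access #2 fault: NONE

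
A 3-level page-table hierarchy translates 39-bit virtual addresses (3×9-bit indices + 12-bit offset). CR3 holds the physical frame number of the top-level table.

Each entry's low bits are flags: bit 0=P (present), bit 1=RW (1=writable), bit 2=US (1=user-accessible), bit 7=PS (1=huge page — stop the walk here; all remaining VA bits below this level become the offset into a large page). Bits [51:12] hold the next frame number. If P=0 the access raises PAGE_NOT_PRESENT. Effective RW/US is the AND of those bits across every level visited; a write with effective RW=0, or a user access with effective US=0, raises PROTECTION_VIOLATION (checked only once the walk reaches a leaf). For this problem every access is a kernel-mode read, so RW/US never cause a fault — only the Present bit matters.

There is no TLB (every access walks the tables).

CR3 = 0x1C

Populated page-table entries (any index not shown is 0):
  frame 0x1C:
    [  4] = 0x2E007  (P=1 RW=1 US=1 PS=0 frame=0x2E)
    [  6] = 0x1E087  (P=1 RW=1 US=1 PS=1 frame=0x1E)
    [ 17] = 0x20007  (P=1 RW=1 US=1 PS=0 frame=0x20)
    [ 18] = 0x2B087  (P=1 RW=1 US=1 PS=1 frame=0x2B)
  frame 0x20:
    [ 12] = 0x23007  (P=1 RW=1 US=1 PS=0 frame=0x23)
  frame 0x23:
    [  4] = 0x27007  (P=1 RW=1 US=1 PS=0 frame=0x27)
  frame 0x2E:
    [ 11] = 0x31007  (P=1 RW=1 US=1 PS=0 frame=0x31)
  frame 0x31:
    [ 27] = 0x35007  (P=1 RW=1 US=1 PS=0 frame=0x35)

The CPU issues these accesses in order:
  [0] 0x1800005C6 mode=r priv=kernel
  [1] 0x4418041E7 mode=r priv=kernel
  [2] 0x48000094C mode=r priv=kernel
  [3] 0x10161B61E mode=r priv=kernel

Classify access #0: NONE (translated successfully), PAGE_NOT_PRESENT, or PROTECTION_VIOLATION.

Per-access translation:
#0 VA=0x1800005C6 (r,kernel):
  lvl0: tbl 0x1C, slot 6 ⇒ 0x1E087 (P1/RW1/US1/PS1)
  → PA=0x1E5C6 (huge @L0)  (1 entries read)
#1 VA=0x4418041E7 (r,kernel):
  lvl0: tbl 0x1C, slot 17 ⇒ 0x20007 (P1/RW1/US1/PS0)
  lvl1: tbl 0x20, slot 12 ⇒ 0x23007 (P1/RW1/US1/PS0)
  lvl2: tbl 0x23, slot 4 ⇒ 0x27007 (P1/RW1/US1/PS0)
  → PA=0x271E7  (3 entries read)
#2 VA=0x48000094C (r,kernel):
  lvl0: tbl 0x1C, slot 18 ⇒ 0x2B087 (P1/RW1/US1/PS1)
  → PA=0x2B94C (huge @L0)  (1 entries read)
#3 VA=0x10161B61E (r,kernel):
  lvl0: tbl 0x1C, slot 4 ⇒ 0x2E007 (P1/RW1/US1/PS0)
  lvl1: tbl 0x2E, slot 11 ⇒ 0x31007 (P1/RW1/US1/PS0)
  lvl2: tbl 0x31, slot 27 ⇒ 0x35007 (P1/RW1/US1/PS0)
  → PA=0x3561E  (3 entries read)

Access #0 fault: NONE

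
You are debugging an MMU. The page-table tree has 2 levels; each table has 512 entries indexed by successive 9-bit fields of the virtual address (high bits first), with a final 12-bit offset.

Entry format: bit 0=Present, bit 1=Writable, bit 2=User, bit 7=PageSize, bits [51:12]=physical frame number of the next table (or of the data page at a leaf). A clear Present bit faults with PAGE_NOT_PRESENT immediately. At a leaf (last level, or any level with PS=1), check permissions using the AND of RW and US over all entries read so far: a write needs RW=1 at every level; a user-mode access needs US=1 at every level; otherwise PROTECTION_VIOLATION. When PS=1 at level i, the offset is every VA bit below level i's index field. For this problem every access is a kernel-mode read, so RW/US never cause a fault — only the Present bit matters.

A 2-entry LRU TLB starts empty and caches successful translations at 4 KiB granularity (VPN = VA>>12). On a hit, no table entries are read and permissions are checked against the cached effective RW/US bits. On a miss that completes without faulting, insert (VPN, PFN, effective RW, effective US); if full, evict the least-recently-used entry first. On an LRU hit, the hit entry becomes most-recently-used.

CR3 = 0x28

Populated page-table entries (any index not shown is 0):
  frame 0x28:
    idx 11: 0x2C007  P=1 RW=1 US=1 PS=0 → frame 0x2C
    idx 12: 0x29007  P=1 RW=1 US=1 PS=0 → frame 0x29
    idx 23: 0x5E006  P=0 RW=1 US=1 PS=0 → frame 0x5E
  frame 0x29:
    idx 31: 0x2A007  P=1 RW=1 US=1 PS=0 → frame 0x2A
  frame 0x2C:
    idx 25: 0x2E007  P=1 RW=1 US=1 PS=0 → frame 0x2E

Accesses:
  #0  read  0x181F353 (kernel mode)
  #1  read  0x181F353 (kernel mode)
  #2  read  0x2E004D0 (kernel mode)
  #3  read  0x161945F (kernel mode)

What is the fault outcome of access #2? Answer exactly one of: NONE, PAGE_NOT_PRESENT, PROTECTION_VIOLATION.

Trace:
#0 VA=0x181F353 (r,kernel):
  L0: frame=0x28 idx=12 entry=0x29007 [P=1 RW=1 US=1 PS=0]
  L1: frame=0x29 idx=31 entry=0x2A007 [P=1 RW=1 US=1 PS=0]
  ⇒ phys 0x2A353  [2 reads]
#1 VA=0x181F353 (r,kernel):
  TLB hit vpn=0x181F → PA=0x2A353
#2 VA=0x2E004D0 (r,kernel):
  L0: frame=0x28 idx=23 entry=0x5E006 [P=0 RW=1 US=1 PS=0]
  → PAGE_NOT_PRESENT  (1 entries read)
#3 VA=0x161945F (r,kernel):
  L0: frame=0x28 idx=11 entry=0x2C007 [P=1 RW=1 US=1 PS=0]
  L1: frame=0x2C idx=25 entry=0x2E007 [P=1 RW=1 US=1 PS=0]
  ⇒ phys 0x2E45F  [2 reads]

Access #2 fault: PAGE_NOT_PRESENT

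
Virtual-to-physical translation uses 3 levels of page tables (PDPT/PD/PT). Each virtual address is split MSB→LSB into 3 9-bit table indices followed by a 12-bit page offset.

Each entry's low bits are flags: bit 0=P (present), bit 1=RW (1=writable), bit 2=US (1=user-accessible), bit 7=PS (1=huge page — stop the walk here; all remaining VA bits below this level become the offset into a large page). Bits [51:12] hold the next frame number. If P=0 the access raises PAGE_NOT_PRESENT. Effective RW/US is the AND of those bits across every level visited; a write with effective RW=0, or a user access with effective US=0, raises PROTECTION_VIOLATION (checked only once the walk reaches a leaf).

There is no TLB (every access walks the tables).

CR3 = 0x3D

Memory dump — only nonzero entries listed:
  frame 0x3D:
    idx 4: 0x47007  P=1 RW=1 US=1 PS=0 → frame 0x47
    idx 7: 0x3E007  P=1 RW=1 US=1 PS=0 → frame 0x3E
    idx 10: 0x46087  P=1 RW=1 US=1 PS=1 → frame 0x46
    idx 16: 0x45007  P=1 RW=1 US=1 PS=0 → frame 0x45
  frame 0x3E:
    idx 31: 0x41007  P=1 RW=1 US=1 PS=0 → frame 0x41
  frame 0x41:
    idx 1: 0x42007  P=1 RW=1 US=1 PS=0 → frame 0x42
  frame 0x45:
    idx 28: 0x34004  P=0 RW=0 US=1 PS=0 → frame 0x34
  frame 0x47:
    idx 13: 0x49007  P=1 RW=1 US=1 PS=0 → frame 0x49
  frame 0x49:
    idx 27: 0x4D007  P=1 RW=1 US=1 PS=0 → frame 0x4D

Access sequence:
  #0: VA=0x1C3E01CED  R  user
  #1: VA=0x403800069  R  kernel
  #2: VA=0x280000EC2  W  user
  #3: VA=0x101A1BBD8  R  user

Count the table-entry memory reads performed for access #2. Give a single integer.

Trace:
#0 VA=0x1C3E01CED (r,user):
  L0 @0x3D[7] → 0x3E007  P=1,RW=1,US=1,PS=0
  L1 @0x3E[31] → 0x41007  P=1,RW=1,US=1,PS=0
  L2 @0x41[1] → 0x42007  P=1,RW=1,US=1,PS=0
  ⇒ phys 0x42CED  [3 reads]
#1 VA=0x403800069 (r,kernel):
  L0 @0x3D[16] → 0x45007  P=1,RW=1,US=1,PS=0
  L1 @0x45[28] → 0x34004  P=0,RW=0,US=1,PS=0
  ⇒ fault: PAGE_NOT_PRESENT  — 2 lookups
#2 VA=0x280000EC2 (w,user):
  L0 @0x3D[10] → 0x46087  P=1,RW=1,US=1,PS=1
  ⇒ phys 0x46EC2 (huge @L0)  [1 reads]
#3 VA=0x101A1BBD8 (r,user):
  L0 @0x3D[4] → 0x47007  P=1,RW=1,US=1,PS=0
  L1 @0x47[13] → 0x49007  P=1,RW=1,US=1,PS=0
  L2 @0x49[27] → 0x4D007  P=1,RW=1,US=1,PS=0
  ⇒ phys 0x4DBD8  [3 reads]

Entries read for #2: 1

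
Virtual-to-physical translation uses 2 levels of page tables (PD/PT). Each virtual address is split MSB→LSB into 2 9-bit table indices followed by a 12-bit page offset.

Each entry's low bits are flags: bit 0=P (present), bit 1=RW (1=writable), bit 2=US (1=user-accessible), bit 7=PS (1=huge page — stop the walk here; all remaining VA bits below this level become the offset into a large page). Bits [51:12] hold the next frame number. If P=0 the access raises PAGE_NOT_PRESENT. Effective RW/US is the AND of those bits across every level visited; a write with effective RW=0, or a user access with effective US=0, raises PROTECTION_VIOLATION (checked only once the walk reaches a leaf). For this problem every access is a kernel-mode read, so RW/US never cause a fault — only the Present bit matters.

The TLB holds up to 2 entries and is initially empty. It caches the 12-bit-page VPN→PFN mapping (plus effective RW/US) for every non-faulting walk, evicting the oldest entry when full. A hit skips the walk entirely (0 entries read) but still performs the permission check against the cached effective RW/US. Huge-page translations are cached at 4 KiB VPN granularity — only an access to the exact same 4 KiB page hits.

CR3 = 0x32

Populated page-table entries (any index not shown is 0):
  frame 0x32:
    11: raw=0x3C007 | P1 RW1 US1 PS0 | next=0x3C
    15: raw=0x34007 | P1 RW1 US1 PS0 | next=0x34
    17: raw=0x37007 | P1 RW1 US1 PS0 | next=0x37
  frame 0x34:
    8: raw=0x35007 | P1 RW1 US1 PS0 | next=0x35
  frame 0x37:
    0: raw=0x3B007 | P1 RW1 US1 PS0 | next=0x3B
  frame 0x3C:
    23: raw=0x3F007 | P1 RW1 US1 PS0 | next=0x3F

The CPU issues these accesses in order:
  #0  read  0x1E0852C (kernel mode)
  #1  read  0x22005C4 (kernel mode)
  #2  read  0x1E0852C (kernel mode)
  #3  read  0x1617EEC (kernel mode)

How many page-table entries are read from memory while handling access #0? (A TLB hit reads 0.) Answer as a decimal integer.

Trace:
#0 VA=0x1E0852C (r,kernel):
  [0] read 0x32 idx=15: raw=0x34007 flags P=1 W=1 U=1 S=0
  [1] read 0x34 idx=8: raw=0x35007 flags P=1 W=1 U=1 S=0
  ⇒ phys 0x3552C  [2 reads]
#1 VA=0x22005C4 (r,kernel):
  [0] read 0x32 idx=17: raw=0x37007 flags P=1 W=1 U=1 S=0
  [1] read 0x37 idx=0: raw=0x3B007 flags P=1 W=1 U=1 S=0
  ⇒ phys 0x3B5C4  [2 reads]
#2 VA=0x1E0852C (r,kernel):
  TLB hit vpn=0x1E08 → PA=0x3552C
#3 VA=0x1617EEC (r,kernel):
  [0] read 0x32 idx=11: raw=0x3C007 flags P=1 W=1 U=1 S=0
  [1] read 0x3C idx=23: raw=0x3F007 flags P=1 W=1 U=1 S=0
  ⇒ phys 0x3FEEC  [2 reads]

Entries read for #0: 2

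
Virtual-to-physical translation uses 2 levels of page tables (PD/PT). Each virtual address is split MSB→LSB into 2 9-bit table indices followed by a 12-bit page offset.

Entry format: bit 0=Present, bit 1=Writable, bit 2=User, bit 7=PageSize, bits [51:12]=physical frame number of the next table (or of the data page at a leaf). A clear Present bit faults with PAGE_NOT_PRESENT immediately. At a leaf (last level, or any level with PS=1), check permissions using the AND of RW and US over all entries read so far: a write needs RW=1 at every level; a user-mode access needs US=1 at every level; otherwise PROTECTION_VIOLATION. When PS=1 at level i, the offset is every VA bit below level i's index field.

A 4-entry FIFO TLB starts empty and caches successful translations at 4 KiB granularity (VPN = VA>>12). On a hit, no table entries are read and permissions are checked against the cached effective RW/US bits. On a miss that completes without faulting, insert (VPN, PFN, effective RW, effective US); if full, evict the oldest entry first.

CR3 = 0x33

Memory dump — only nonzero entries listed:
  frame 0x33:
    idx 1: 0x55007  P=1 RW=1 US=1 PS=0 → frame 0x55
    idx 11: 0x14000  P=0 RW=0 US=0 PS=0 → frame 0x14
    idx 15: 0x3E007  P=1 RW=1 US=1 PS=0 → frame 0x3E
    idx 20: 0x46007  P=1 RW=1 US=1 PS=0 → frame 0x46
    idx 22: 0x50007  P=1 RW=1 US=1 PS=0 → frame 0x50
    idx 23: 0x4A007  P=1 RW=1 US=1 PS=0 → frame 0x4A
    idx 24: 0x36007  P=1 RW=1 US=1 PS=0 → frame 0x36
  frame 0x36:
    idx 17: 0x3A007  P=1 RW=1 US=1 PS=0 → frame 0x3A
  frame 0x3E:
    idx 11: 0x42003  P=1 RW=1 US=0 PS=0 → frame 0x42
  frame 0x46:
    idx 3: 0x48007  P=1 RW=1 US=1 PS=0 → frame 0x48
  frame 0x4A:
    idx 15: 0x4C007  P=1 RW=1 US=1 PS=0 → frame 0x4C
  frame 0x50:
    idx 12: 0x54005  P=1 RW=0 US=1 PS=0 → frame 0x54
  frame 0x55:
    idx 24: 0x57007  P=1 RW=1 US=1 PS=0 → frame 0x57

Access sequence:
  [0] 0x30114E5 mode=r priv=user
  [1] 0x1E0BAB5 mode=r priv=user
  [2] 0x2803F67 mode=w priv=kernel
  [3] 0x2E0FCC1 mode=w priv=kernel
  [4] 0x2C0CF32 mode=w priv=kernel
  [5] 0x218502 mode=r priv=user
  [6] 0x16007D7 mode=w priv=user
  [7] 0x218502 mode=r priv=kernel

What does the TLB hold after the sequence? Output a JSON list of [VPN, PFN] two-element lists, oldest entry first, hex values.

Per-access translation:
#0 VA=0x30114E5 (r,user):
  L0 @0x33[24] → 0x36007  P=1,RW=1,US=1,PS=0
  L1 @0x36[17] → 0x3A007  P=1,RW=1,US=1,PS=0
  → PA=0x3A4E5  (2 entries read)
#1 VA=0x1E0BAB5 (r,user):
  L0 @0x33[15] → 0x3E007  P=1,RW=1,US=1,PS=0
  L1 @0x3E[11] → 0x42003  P=1,RW=1,US=0,PS=0
  → PROTECTION_VIOLATION  (2 entries read)
#2 VA=0x2803F67 (w,kernel):
  L0 @0x33[20] → 0x46007  P=1,RW=1,US=1,PS=0
  L1 @0x46[3] → 0x48007  P=1,RW=1,US=1,PS=0
  → PA=0x48F67  (2 entries read)
#3 VA=0x2E0FCC1 (w,kernel):
  L0 @0x33[23] → 0x4A007  P=1,RW=1,US=1,PS=0
  L1 @0x4A[15] → 0x4C007  P=1,RW=1,US=1,PS=0
  → PA=0x4CCC1  (2 entries read)
#4 VA=0x2C0CF32 (w,kernel):
  L0 @0x33[22] → 0x50007  P=1,RW=1,US=1,PS=0
  L1 @0x50[12] → 0x54005  P=1,RW=0,US=1,PS=0
  → PROTECTION_VIOLATION  (2 entries read)
#5 VA=0x218502 (r,user):
  L0 @0x33[1] → 0x55007  P=1,RW=1,US=1,PS=0
  L1 @0x55[24] → 0x57007  P=1,RW=1,US=1,PS=0
  → PA=0x57502  (2 entries read)
#6 VA=0x16007D7 (w,user):
  L0 @0x33[11] → 0x14000  P=0,RW=0,US=0,PS=0
  → PAGE_NOT_PRESENT  (1 entries read)
#7 VA=0x218502 (r,kernel):
  TLB hit vpn=0x218 → PA=0x57502

TLB: [["0x3011", "0x3A"], ["0x2803", "0x48"], ["0x2E0F", "0x4C"], ["0x218", "0x57"]]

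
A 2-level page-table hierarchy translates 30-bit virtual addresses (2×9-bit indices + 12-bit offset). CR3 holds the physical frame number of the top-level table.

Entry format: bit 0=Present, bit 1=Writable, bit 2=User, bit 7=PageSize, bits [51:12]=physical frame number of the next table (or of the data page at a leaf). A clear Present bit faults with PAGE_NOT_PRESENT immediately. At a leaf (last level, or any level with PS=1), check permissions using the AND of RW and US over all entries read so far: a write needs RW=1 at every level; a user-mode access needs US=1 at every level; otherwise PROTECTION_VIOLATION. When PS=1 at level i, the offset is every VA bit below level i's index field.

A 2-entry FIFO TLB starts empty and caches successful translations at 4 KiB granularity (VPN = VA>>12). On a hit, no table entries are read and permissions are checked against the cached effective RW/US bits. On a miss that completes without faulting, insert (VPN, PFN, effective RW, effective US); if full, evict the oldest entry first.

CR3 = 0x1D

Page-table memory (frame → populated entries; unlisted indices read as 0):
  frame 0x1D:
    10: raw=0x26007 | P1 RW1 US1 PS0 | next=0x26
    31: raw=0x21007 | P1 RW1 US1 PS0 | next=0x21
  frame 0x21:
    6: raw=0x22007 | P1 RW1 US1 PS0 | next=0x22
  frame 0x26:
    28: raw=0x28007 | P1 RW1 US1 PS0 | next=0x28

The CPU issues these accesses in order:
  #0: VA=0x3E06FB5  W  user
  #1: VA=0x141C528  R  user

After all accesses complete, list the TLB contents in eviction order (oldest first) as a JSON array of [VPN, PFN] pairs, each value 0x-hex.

Trace:
#0 VA=0x3E06FB5 (w,user):
  L0: frame=0x1D idx=31 entry=0x21007 [P=1 RW=1 US=1 PS=0]
  L1: frame=0x21 idx=6 entry=0x22007 [P=1 RW=1 US=1 PS=0]
  ✓ 0x22FB5  — 2 lookups
#1 VA=0x141C528 (r,user):
  L0: frame=0x1D idx=10 entry=0x26007 [P=1 RW=1 US=1 PS=0]
  L1: frame=0x26 idx=28 entry=0x28007 [P=1 RW=1 US=1 PS=0]
  ✓ 0x28528  — 2 lookups

TLB: [["0x3E06", "0x22"], ["0x141C", "0x28"]]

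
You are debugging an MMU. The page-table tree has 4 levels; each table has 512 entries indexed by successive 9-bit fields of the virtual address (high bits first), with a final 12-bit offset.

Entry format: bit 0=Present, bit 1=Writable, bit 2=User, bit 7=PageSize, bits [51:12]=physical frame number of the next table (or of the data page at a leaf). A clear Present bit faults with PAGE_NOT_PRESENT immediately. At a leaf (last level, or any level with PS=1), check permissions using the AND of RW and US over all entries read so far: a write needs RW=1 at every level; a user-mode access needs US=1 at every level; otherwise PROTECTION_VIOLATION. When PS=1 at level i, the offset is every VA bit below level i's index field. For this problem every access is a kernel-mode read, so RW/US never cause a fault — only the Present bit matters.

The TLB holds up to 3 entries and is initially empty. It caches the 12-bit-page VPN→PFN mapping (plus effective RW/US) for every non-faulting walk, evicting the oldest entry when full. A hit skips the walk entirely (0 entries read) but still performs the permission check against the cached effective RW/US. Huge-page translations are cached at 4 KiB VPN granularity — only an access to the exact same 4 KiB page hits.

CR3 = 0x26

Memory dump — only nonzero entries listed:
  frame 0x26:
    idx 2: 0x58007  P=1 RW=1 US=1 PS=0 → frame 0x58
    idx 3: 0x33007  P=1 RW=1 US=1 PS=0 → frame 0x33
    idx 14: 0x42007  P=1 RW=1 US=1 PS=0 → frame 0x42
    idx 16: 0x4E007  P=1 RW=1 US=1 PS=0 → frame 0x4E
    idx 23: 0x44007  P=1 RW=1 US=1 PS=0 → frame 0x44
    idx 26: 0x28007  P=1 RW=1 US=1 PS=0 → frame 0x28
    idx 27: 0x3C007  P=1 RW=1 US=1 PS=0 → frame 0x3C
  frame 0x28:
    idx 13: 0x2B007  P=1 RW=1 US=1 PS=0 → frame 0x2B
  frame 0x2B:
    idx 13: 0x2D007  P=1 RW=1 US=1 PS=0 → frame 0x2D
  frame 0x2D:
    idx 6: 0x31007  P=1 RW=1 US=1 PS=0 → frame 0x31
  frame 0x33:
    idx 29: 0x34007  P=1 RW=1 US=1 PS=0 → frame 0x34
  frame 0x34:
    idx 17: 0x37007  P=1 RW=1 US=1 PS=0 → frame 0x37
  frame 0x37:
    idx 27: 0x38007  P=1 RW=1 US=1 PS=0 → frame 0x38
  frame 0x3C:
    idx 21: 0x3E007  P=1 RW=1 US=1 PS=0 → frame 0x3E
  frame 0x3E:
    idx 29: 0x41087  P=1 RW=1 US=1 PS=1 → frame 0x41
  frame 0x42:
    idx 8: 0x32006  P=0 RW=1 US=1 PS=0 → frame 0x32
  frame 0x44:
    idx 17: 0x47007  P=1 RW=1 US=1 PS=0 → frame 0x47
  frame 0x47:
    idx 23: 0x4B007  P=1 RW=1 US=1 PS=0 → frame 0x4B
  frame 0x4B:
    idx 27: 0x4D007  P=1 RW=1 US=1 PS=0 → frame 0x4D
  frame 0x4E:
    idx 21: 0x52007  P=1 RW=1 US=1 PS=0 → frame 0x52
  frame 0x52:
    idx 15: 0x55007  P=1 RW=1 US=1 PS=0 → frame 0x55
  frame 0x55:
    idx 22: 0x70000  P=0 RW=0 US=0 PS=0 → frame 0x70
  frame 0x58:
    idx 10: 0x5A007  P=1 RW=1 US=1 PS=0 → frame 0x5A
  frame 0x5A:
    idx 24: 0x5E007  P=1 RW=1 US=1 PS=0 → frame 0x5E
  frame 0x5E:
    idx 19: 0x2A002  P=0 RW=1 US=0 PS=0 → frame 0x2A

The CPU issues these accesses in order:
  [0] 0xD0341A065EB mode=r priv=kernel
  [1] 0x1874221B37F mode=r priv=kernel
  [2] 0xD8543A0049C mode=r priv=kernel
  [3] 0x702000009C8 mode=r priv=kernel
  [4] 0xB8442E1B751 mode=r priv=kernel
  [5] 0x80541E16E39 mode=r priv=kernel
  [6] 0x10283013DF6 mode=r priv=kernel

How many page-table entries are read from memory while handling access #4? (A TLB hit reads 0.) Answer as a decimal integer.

Walk each access:
#0 VA=0xD0341A065EB (r,kernel):
  lvl0: tbl 0x26, slot 26 ⇒ 0x28007 (P1/RW1/US1/PS0)
  lvl1: tbl 0x28, slot 13 ⇒ 0x2B007 (P1/RW1/US1/PS0)
  lvl2: tbl 0x2B, slot 13 ⇒ 0x2D007 (P1/RW1/US1/PS0)
  lvl3: tbl 0x2D, slot 6 ⇒ 0x31007 (P1/RW1/US1/PS0)
  ⇒ phys 0x315EB  [4 reads]
#1 VA=0x1874221B37F (r,kernel):
  lvl0: tbl 0x26, slot 3 ⇒ 0x33007 (P1/RW1/US1/PS0)
  lvl1: tbl 0x33, slot 29 ⇒ 0x34007 (P1/RW1/US1/PS0)
  lvl2: tbl 0x34, slot 17 ⇒ 0x37007 (P1/RW1/US1/PS0)
  lvl3: tbl 0x37, slot 27 ⇒ 0x38007 (P1/RW1/US1/PS0)
  ⇒ phys 0x3837F  [4 reads]
#2 VA=0xD8543A0049C (r,kernel):
  lvl0: tbl 0x26, slot 27 ⇒ 0x3C007 (P1/RW1/US1/PS0)
  lvl1: tbl 0x3C, slot 21 ⇒ 0x3E007 (P1/RW1/US1/PS0)
  lvl2: tbl 0x3E, slot 29 ⇒ 0x41087 (P1/RW1/US1/PS1)
  ⇒ phys 0x4149C (huge @L2)  [3 reads]
#3 VA=0x702000009C8 (r,kernel):
  lvl0: tbl 0x26, slot 14 ⇒ 0x42007 (P1/RW1/US1/PS0)
  lvl1: tbl 0x42, slot 8 ⇒ 0x32006 (P0/RW1/US1/PS0)
  ✗ PAGE_NOT_PRESENT  [2 reads]
#4 VA=0xB8442E1B751 (r,kernel):
  lvl0: tbl 0x26, slot 23 ⇒ 0x44007 (P1/RW1/US1/PS0)
  lvl1: tbl 0x44, slot 17 ⇒ 0x47007 (P1/RW1/US1/PS0)
  lvl2: tbl 0x47, slot 23 ⇒ 0x4B007 (P1/RW1/US1/PS0)
  lvl3: tbl 0x4B, slot 27 ⇒ 0x4D007 (P1/RW1/US1/PS0)
  ⇒ phys 0x4D751  [4 reads]
#5 VA=0x80541E16E39 (r,kernel):
  lvl0: tbl 0x26, slot 16 ⇒ 0x4E007 (P1/RW1/US1/PS0)
  lvl1: tbl 0x4E, slot 21 ⇒ 0x52007 (P1/RW1/US1/PS0)
  lvl2: tbl 0x52, slot 15 ⇒ 0x55007 (P1/RW1/US1/PS0)
  lvl3: tbl 0x55, slot 22 ⇒ 0x70000 (P0/RW0/US0/PS0)
  ✗ PAGE_NOT_PRESENT  [4 reads]
#6 VA=0x10283013DF6 (r,kernel):
  lvl0: tbl 0x26, slot 2 ⇒ 0x58007 (P1/RW1/US1/PS0)
  lvl1: tbl 0x58, slot 10 ⇒ 0x5A007 (P1/RW1/US1/PS0)
  lvl2: tbl 0x5A, slot 24 ⇒ 0x5E007 (P1/RW1/US1/PS0)
  lvl3: tbl 0x5E, slot 19 ⇒ 0x2A002 (P0/RW1/US0/PS0)
  ✗ PAGE_NOT_PRESENT  [4 reads]

Entries read for #4: 4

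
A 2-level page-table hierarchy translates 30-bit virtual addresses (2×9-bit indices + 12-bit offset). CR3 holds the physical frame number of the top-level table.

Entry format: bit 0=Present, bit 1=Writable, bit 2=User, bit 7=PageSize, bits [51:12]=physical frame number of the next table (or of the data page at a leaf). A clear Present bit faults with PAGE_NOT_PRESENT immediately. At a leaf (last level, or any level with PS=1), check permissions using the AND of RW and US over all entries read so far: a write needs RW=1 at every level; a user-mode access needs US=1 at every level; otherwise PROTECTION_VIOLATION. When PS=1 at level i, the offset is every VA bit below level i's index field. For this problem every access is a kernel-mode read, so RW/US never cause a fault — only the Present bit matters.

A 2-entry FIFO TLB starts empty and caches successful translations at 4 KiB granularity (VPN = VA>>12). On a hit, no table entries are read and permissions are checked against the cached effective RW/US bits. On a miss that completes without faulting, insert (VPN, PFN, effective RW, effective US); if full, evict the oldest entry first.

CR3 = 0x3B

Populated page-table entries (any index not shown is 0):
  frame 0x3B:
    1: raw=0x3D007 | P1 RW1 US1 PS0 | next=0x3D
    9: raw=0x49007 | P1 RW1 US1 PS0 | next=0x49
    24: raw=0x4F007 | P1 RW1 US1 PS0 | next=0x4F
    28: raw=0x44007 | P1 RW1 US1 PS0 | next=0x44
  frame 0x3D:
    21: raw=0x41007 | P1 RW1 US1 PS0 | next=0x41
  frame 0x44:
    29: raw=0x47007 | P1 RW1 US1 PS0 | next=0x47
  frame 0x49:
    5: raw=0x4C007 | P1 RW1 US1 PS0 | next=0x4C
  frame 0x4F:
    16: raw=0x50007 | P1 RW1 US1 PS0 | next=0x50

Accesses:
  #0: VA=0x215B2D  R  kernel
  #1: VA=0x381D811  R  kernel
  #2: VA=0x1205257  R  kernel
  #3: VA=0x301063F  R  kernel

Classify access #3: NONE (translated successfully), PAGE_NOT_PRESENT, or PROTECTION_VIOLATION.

Per-access translation:
#0 VA=0x215B2D (r,kernel):
  [0] read 0x3B idx=1: raw=0x3D007 flags P=1 W=1 U=1 S=0
  [1] read 0x3D idx=21: raw=0x41007 flags P=1 W=1 U=1 S=0
  ✓ 0x41B2D  — 2 lookups
#1 VA=0x381D811 (r,kernel):
  [0] read 0x3B idx=28: raw=0x44007 flags P=1 W=1 U=1 S=0
  [1] read 0x44 idx=29: raw=0x47007 flags P=1 W=1 U=1 S=0
  ✓ 0x47811  — 2 lookups
#2 VA=0x1205257 (r,kernel):
  [0] read 0x3B idx=9: raw=0x49007 flags P=1 W=1 U=1 S=0
  [1] read 0x49 idx=5: raw=0x4C007 flags P=1 W=1 U=1 S=0
  ✓ 0x4C257  — 2 lookups
#3 VA=0x301063F (r,kernel):
  [0] read 0x3B idx=24: raw=0x4F007 flags P=1 W=1 U=1 S=0
  [1] read 0x4F idx=16: raw=0x50007 flags P=1 W=1 U=1 S=0
  ✓ 0x5063F  — 2 lookups

Access #3 fault: NONE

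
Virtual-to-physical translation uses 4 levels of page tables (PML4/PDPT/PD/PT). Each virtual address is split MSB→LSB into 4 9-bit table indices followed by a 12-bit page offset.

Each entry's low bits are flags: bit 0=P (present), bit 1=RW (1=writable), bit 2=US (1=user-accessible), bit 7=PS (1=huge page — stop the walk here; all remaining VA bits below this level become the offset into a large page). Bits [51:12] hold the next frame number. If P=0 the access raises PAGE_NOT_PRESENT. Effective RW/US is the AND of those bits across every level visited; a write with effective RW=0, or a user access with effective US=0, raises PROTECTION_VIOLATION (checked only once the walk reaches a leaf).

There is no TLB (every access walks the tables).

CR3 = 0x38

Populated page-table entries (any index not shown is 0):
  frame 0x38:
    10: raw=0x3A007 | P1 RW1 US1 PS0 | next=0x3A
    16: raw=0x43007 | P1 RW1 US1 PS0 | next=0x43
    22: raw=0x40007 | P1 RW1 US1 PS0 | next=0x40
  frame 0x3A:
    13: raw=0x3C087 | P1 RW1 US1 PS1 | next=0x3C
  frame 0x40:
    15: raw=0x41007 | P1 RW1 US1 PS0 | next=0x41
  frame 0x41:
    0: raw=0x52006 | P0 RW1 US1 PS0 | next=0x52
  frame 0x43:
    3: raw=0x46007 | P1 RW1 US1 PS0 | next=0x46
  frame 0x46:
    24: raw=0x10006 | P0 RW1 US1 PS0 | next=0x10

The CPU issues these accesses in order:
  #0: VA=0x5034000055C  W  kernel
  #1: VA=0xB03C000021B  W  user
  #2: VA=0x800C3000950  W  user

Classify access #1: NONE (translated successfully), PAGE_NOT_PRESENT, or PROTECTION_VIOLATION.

Trace:
#0 VA=0x5034000055C (w,kernel):
  lvl0: tbl 0x38, slot 10 ⇒ 0x3A007 (P1/RW1/US1/PS0)
  lvl1: tbl 0x3A, slot 13 ⇒ 0x3C087 (P1/RW1/US1/PS1)
  → PA=0x3C55C (huge @L1)  (2 entries read)
#1 VA=0xB03C000021B (w,user):
  lvl0: tbl 0x38, slot 22 ⇒ 0x40007 (P1/RW1/US1/PS0)
  lvl1: tbl 0x40, slot 15 ⇒ 0x41007 (P1/RW1/US1/PS0)
  lvl2: tbl 0x41, slot 0 ⇒ 0x52006 (P0/RW1/US1/PS0)
  ⇒ fault: PAGE_NOT_PRESENT  — 3 lookups
#2 VA=0x800C3000950 (w,user):
  lvl0: tbl 0x38, slot 16 ⇒ 0x43007 (P1/RW1/US1/PS0)
  lvl1: tbl 0x43, slot 3 ⇒ 0x46007 (P1/RW1/US1/PS0)
  lvl2: tbl 0x46, slot 24 ⇒ 0x10006 (P0/RW1/US1/PS0)
  ⇒ fault: PAGE_NOT_PRESENT  — 3 lookups

Access #1 fault: PAGE_NOT_PRESENT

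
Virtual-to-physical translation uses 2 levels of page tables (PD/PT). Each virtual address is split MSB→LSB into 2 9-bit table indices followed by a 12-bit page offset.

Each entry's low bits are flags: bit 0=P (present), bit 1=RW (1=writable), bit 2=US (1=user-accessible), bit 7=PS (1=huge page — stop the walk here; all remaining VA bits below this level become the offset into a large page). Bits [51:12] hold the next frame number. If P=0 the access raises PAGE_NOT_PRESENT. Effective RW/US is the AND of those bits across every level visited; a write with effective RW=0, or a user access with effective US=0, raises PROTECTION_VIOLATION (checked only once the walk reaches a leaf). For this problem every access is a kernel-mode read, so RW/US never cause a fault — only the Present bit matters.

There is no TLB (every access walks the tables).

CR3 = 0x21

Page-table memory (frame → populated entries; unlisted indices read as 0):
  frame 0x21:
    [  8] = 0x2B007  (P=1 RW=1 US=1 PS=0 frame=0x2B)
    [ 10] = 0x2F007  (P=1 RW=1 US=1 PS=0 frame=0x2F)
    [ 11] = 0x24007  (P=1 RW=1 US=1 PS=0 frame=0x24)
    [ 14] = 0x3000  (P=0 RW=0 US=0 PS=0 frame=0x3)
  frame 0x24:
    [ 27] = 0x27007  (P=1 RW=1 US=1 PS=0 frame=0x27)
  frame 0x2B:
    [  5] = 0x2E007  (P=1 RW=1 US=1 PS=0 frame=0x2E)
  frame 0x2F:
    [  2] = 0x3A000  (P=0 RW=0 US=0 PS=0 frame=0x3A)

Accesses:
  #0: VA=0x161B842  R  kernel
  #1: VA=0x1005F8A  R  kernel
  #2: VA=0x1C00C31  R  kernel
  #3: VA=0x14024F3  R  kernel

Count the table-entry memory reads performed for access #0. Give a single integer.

Trace:
#0 VA=0x161B842 (r,kernel):
  L0 @0x21[11] → 0x24007  P=1,RW=1,US=1,PS=0
  L1 @0x24[27] → 0x27007  P=1,RW=1,US=1,PS=0
  ✓ 0x27842  — 2 lookups
#1 VA=0x1005F8A (r,kernel):
  L0 @0x21[8] → 0x2B007  P=1,RW=1,US=1,PS=0
  L1 @0x2B[5] → 0x2E007  P=1,RW=1,US=1,PS=0
  ✓ 0x2EF8A  — 2 lookups
#2 VA=0x1C00C31 (r,kernel):
  L0 @0x21[14] → 0x3000  P=0,RW=0,US=0,PS=0
  → PAGE_NOT_PRESENT  (1 entries read)
#3 VA=0x14024F3 (r,kernel):
  L0 @0x21[10] → 0x2F007  P=1,RW=1,US=1,PS=0
  L1 @0x2F[2] → 0x3A000  P=0,RW=0,US=0,PS=0
  → PAGE_NOT_PRESENT  (2 entries read)

Entries read for #0: 2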